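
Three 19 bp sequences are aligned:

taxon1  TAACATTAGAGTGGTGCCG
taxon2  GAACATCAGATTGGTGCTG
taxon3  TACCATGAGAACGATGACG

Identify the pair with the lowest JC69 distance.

taxon1 and taxon2

taxon1–taxon2: 4/19 differ, p = 0.211, d = 0.247.
taxon1–taxon3: 6/19 differ, p = 0.316, d = 0.410.
taxon2–taxon3: 8/19 differ, p = 0.421, d = 0.618.
The smallest distance is between taxon1 and taxon2.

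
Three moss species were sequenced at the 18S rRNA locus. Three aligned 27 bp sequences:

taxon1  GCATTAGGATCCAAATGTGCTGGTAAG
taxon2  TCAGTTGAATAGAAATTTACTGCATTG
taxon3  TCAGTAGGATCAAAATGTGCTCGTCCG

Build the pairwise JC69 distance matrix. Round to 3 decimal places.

taxon1–taxon2: 12/27 sites differ → p ≈ 0.444444, d = −0.75 ln(1 − 0.592592) = 0.673455 ≈ 0.673.
taxon1–taxon3: 6/27 sites differ → p ≈ 0.222222, d = −0.75 ln(1 − 0.296296) = 0.263548 ≈ 0.264.
taxon2–taxon3: 11/27 sites differ → p ≈ 0.407407, d = −0.75 ln(1 − 0.543209) = 0.587647 ≈ 0.588.

d(taxon1,taxon2) = 0.673, d(taxon1,taxon3) = 0.264, d(taxon2,taxon3) = 0.588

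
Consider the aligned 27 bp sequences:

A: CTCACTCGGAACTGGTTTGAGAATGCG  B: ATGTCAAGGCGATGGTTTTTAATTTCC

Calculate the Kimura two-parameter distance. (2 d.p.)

1.00

Of 27 sites, 2 differences are transitions and 12 are transversions, so P = 2/27 ≈ 0.074074 and Q = 12/27 ≈ 0.444444.
Under the Kimura two-parameter model, d = −½ ln(1 − 2P − Q) − ¼ ln(1 − 2Q).
1 − 2P − Q = 0.407408, giving −½ ln(0.407408) = 0.448970.
1 − 2Q = 0.111112, giving −¼ ln(0.111112) = 0.549304.
d = 0.448970 + 0.549304 = 0.998274.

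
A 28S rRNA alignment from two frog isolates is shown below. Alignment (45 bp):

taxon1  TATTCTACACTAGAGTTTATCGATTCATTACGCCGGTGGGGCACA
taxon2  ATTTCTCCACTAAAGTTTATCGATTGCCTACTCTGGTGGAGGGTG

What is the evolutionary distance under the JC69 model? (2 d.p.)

The sequences differ at 14 of 45 sites, so p = 14/45 ≈ 0.311111.
d = −(3/4) ln(1 − 4p/3) = −0.75 ln(1 − 0.414815) = −0.75 ln(0.585185)
  = −0.75 × (-0.535827) = 0.401870 substitutions/site.

0.40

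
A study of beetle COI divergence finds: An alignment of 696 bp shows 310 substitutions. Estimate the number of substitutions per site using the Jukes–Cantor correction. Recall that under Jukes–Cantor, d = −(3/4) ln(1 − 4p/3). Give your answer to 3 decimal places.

0.676

p = 310/696 ≈ 0.445402.
d = −(3/4) ln(1 − 4p/3) = −0.75 ln(1 − 0.593869) = −0.75 ln(0.406131)
  = −0.75 × (-0.901080) = 0.675810 substitutions/site.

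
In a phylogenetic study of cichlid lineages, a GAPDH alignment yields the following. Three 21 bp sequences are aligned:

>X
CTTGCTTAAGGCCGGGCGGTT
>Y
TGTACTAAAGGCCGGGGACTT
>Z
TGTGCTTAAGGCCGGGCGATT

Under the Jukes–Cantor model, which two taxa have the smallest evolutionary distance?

X and Z

X–Y: 7/21 differ, p = 0.333, d = 0.441.
X–Z: 3/21 differ, p = 0.143, d = 0.158.
Y–Z: 5/21 differ, p = 0.238, d = 0.286.
The smallest distance is between X and Z.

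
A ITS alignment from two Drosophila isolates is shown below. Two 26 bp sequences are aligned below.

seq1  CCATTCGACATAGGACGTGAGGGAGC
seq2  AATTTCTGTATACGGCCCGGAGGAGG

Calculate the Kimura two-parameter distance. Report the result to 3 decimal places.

0.849

Of 26 sites, 6 differences are transitions and 7 are transversions, so P = 6/26 ≈ 0.230769 and Q = 7/26 ≈ 0.269231.
Under the Kimura two-parameter model, d = −½ ln(1 − 2P − Q) − ¼ ln(1 − 2Q).
1 − 2P − Q = 0.269231, giving −½ ln(0.269231) = 0.656093.
1 − 2Q = 0.461538, giving −¼ ln(0.461538) = 0.193298.
d = 0.656093 + 0.193298 = 0.849391.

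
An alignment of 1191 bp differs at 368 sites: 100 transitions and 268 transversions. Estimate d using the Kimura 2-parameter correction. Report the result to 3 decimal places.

0.399

P = 100/1191 ≈ 0.083963 and Q = 268/1191 ≈ 0.225021.
Under the Kimura two-parameter model, d = −½ ln(1 − 2P − Q) − ¼ ln(1 − 2Q).
1 − 2P − Q = 0.607053, giving −½ ln(0.607053) = 0.249570.
1 − 2Q = 0.549958, giving −¼ ln(0.549958) = 0.149478.
d = 0.249570 + 0.149478 = 0.399048.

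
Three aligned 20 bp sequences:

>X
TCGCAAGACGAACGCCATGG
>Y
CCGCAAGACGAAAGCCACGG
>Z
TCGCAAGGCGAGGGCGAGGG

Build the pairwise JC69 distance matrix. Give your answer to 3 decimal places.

d(X,Y) = 0.167, d(X,Z) = 0.304, d(Y,Z) = 0.383

X–Y: 3/20 sites differ → p = 0.15, d = −0.75 ln(1 − 0.2) = 0.167358 ≈ 0.167.
X–Z: 5/20 sites differ → p = 0.25, d = −0.75 ln(1 − 0.333333) = 0.304098 ≈ 0.304.
Y–Z: 6/20 sites differ → p = 0.3, d = −0.75 ln(1 − 0.4) = 0.383119 ≈ 0.383.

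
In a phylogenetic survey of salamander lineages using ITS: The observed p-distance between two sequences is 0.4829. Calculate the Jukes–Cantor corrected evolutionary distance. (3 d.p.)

0.774

d = −(3/4) ln(1 − 4p/3) = −0.75 ln(1 − 0.643867) = −0.75 ln(0.356133)
  = −0.75 × (-1.032451) = 0.774338 substitutions/site.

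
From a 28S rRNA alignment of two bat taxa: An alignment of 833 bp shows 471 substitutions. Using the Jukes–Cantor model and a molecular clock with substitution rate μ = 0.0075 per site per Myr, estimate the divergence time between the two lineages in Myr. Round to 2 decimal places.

70.10

p = 471/833 ≈ 0.565426.
d = −(3/4) ln(1 − 4p/3) = −0.75 ln(1 − 0.753901) = −0.75 ln(0.246099)
  = −0.75 × (-1.402021) = 1.051516 substitutions/site.
Under a molecular clock d = 2μt, so t = d/(2μ) = 1.051516 / (2 × 0.0075) = 70.10 Myr.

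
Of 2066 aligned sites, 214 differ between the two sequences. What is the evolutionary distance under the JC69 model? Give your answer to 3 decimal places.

p = 214/2066 ≈ 0.103582.
d = −(3/4) ln(1 − 4p/3) = −0.75 ln(1 − 0.138109) = −0.75 ln(0.861891)
  = −0.75 × (-0.148626) = 0.111470 substitutions/site.

0.111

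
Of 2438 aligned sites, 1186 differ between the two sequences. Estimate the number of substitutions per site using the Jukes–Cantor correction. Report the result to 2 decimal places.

0.78

p = 1186/2438 ≈ 0.486464.
d = −(3/4) ln(1 − 4p/3) = −0.75 ln(1 − 0.648619) = −0.75 ln(0.351381)
  = −0.75 × (-1.045884) = 0.784413 substitutions/site.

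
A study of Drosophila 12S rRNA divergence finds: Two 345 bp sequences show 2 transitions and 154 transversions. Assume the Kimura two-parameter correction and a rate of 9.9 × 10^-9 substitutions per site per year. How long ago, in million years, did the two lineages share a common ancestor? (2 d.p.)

P = 2/345 ≈ 0.005797 and Q = 154/345 ≈ 0.446377.
Under the Kimura two-parameter model, d = −½ ln(1 − 2P − Q) − ¼ ln(1 − 2Q).
1 − 2P − Q = 0.542029, giving −½ ln(0.542029) = 0.306218.
1 − 2Q = 0.107246, giving −¼ ln(0.107246) = 0.558158.
d = 0.306218 + 0.558158 = 0.864376.
Under a molecular clock d = 2μt, so t = d/(2μ) = 0.864376 / (2 × 9.9 × 10^-9) = 43.66 million years.

43.66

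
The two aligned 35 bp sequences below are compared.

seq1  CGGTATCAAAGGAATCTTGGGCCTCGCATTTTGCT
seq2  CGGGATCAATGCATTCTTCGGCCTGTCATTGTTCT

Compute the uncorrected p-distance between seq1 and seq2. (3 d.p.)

0.257

The sequences differ at 9 of 35 positions (sites 4, 10, 12, 14, 19, 25, 26, 31, 33).
p = 9/35 = 0.257142… ≈ 0.257 (to 3 d.p.).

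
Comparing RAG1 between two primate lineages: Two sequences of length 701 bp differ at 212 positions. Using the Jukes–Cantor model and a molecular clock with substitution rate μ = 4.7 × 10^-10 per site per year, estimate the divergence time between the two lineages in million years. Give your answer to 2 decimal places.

p = 212/701 ≈ 0.302425.
d = −(3/4) ln(1 − 4p/3) = −0.75 ln(1 − 0.403233) = −0.75 ln(0.596767)
  = −0.75 × (-0.516229) = 0.387172 substitutions/site.
Under a molecular clock d = 2μt, so t = d/(2μ) = 0.387172 / (2 × 4.7 × 10^-10) = 411.89 million years.

411.89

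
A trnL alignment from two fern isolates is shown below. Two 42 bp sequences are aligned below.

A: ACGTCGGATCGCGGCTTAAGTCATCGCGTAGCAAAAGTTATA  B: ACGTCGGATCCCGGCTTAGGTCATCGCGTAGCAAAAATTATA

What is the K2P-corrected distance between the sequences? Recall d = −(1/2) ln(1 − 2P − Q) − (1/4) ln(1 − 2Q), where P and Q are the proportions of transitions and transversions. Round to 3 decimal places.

0.076

Of 42 sites, 2 differences are transitions and 1 are transversions, so P = 2/42 ≈ 0.047619 and Q = 1/42 ≈ 0.02381.
Under the Kimura two-parameter model, d = −½ ln(1 − 2P − Q) − ¼ ln(1 − 2Q).
1 − 2P − Q = 0.880952, giving −½ ln(0.880952) = 0.063376.
1 − 2Q = 0.95238, giving −¼ ln(0.95238) = 0.012198.
d = 0.063376 + 0.012198 = 0.075574.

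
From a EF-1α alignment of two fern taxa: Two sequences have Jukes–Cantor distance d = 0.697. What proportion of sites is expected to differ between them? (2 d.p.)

0.45

p = (3/4)(1 − e^(−4d/3)) = 0.75 × (1 − e^(-0.929333)) = 0.75 × (1 − 0.394817) = 0.453887.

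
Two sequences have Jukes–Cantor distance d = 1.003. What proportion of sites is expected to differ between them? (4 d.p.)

0.5531

p = (3/4)(1 − e^(−4d/3)) = 0.75 × (1 − e^(-1.337333)) = 0.75 × (1 − 0.262545) = 0.553091.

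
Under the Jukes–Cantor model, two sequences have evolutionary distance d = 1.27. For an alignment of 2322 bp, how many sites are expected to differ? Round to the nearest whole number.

1421

Invert JC69: p = (3/4)(1 − e^(−4d/3)) = 0.75 × (1 − e^(-1.693333)) = 0.75 × (1 − 0.183906) = 0.612071.
Expected differing sites = pL ≈ 0.612071 × 2322 = 1421.228862 ≈ 1421.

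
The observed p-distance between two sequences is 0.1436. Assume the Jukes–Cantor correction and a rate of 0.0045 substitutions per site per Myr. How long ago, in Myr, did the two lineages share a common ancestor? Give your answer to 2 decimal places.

d = −(3/4) ln(1 − 4p/3) = −0.75 ln(1 − 0.191467) = −0.75 ln(0.808533)
  = −0.75 × (-0.212534) = 0.159401 substitutions/site.
Under a molecular clock d = 2μt, so t = d/(2μ) = 0.159401 / (2 × 0.0045) = 17.71 Myr.

17.71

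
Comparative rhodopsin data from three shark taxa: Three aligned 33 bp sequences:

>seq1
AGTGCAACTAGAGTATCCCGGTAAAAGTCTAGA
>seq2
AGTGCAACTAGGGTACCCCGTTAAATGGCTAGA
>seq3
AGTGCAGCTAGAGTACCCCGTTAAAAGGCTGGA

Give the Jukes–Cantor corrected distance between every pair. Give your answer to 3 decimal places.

d(seq1,seq2) = 0.169, d(seq1,seq3) = 0.169, d(seq2,seq3) = 0.132

seq1–seq2: 5/33 sites differ → p ≈ 0.151515, d = −0.75 ln(1 − 0.20202) = 0.169254 ≈ 0.169.
seq1–seq3: 5/33 sites differ → p ≈ 0.151515, d = −0.75 ln(1 − 0.20202) = 0.169254 ≈ 0.169.
seq2–seq3: 4/33 sites differ → p ≈ 0.121212, d = −0.75 ln(1 − 0.161616) = 0.132209 ≈ 0.132.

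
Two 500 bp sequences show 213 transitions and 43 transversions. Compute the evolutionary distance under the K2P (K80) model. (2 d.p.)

P = 213/500 = 0.426 and Q = 43/500 = 0.086.
Under the Kimura two-parameter model, d = −½ ln(1 − 2P − Q) − ¼ ln(1 − 2Q).
1 − 2P − Q = 0.062, giving −½ ln(0.062) = 1.390310.
1 − 2Q = 0.828, giving −¼ ln(0.828) = 0.047186.
d = 1.390310 + 0.047186 = 1.437496.

1.44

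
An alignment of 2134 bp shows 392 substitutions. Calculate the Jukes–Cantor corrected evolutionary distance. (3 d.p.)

0.211

p = 392/2134 ≈ 0.183693.
d = −(3/4) ln(1 − 4p/3) = −0.75 ln(1 − 0.244924) = −0.75 ln(0.755076)
  = −0.75 × (-0.280937) = 0.210703 substitutions/site.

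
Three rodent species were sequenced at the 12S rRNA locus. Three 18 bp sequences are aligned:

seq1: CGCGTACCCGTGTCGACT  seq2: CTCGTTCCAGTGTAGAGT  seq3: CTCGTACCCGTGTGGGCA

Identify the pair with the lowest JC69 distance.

seq1 and seq3

seq1–seq2: 5/18 differ, p = 0.278, d = 0.347.
seq1–seq3: 4/18 differ, p = 0.222, d = 0.264.
seq2–seq3: 6/18 differ, p = 0.333, d = 0.441.
The smallest distance is between seq1 and seq3.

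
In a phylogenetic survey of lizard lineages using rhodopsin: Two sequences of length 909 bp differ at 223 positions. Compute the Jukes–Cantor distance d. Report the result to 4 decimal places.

0.2971

p = 223/909 ≈ 0.245325.
d = −(3/4) ln(1 − 4p/3) = −0.75 ln(1 − 0.3271) = −0.75 ln(0.6729)
  = −0.75 × (-0.396159) = 0.297119 substitutions/site.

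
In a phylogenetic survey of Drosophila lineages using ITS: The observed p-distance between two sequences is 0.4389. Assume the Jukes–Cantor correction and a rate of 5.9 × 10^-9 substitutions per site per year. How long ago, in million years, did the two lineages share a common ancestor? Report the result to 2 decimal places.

d = −(3/4) ln(1 − 4p/3) = −0.75 ln(1 − 0.5852) = −0.75 ln(0.4148)
  = −0.75 × (-0.879959) = 0.659969 substitutions/site.
Under a molecular clock d = 2μt, so t = d/(2μ) = 0.659969 / (2 × 5.9 × 10^-9) = 55.93 million years.

55.93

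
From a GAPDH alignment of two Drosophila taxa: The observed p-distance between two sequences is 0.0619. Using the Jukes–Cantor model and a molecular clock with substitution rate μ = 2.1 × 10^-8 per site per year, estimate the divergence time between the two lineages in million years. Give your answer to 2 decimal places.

d = −(3/4) ln(1 − 4p/3) = −0.75 ln(1 − 0.082533) = −0.75 ln(0.917467)
  = −0.75 × (-0.086139) = 0.064604 substitutions/site.
Under a molecular clock d = 2μt, so t = d/(2μ) = 0.064604 / (2 × 2.1 × 10^-8) = 1.54 million years.

1.54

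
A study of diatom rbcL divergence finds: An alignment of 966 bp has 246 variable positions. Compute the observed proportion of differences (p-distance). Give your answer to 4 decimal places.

p = 246/966 = 0.254658… ≈ 0.2547 (to 4 d.p.).

0.2547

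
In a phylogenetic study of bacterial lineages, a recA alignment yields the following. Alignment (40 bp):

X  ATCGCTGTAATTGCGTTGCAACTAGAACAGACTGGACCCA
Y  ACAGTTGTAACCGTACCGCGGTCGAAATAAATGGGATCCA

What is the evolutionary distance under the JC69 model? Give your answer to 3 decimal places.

The sequences differ at 20 of 40 sites, so p = 20/40 = 0.5.
d = −(3/4) ln(1 − 4p/3) = −0.75 ln(1 − 0.666667) = −0.75 ln(0.333333)
  = −0.75 × (-1.098613) = 0.823960 substitutions/site.

0.824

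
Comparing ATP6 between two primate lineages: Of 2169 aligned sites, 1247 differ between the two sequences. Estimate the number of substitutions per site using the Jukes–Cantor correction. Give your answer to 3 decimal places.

p = 1247/2169 ≈ 0.574919.
d = −(3/4) ln(1 − 4p/3) = −0.75 ln(1 − 0.766559) = −0.75 ln(0.233441)
  = −0.75 × (-1.454826) = 1.091120 substitutions/site.

1.091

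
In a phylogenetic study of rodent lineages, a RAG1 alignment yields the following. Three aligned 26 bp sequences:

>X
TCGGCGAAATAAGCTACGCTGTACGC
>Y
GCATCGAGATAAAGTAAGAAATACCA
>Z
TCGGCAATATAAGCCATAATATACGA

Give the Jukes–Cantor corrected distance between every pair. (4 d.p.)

d(X,Y) = 0.7166, d(X,Z) = 0.3961, d(Y,Z) = 0.7166

X–Y: 12/26 sites differ → p ≈ 0.461538, d = −0.75 ln(1 − 0.615384) = 0.716632 ≈ 0.7166.
X–Z: 8/26 sites differ → p ≈ 0.307692, d = −0.75 ln(1 − 0.410256) = 0.396050 ≈ 0.3961.
Y–Z: 12/26 sites differ → p ≈ 0.461538, d = −0.75 ln(1 − 0.615384) = 0.716632 ≈ 0.7166.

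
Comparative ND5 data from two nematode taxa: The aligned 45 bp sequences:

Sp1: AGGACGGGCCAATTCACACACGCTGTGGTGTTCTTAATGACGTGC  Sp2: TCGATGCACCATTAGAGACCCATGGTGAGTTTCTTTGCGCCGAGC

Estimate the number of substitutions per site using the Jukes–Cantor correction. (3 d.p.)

0.730

The sequences differ at 21 of 45 sites, so p = 21/45 ≈ 0.466667.
d = −(3/4) ln(1 − 4p/3) = −0.75 ln(1 − 0.622223) = −0.75 ln(0.377777)
  = −0.75 × (-0.973451) = 0.730088 substitutions/site.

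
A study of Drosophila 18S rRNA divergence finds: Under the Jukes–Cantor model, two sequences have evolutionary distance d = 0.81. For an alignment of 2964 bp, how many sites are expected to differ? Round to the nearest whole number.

Invert JC69: p = (3/4)(1 − e^(−4d/3)) = 0.75 × (1 − e^(-1.08)) = 0.75 × (1 − 0.339596) = 0.495303.
Expected differing sites = pL ≈ 0.495303 × 2964 = 1468.078092 ≈ 1468.

1468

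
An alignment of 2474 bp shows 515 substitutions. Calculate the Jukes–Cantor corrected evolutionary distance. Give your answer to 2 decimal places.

0.24

p = 515/2474 ≈ 0.208165.
d = −(3/4) ln(1 − 4p/3) = −0.75 ln(1 − 0.277553) = −0.75 ln(0.722447)
  = −0.75 × (-0.325111) = 0.243833 substitutions/site.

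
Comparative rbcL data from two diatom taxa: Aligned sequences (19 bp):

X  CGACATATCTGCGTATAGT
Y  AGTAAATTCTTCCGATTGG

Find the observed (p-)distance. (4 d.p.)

0.5263

The sequences differ at 10 of 19 positions (sites 1, 3, 4, 6, 7, 11, 13, 14, 17, 19).
p = 10/19 = 0.526315… ≈ 0.5263 (to 4 d.p.).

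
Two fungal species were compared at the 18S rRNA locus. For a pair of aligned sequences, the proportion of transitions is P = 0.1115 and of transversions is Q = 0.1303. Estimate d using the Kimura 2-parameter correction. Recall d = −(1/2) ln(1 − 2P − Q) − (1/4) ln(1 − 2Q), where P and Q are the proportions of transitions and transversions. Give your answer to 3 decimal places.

Under the Kimura two-parameter model, d = −½ ln(1 − 2P − Q) − ¼ ln(1 − 2Q).
1 − 2P − Q = 0.6467, giving −½ ln(0.6467) = 0.217936.
1 − 2Q = 0.7394, giving −¼ ln(0.7394) = 0.075479.
d = 0.217936 + 0.075479 = 0.293415.

0.293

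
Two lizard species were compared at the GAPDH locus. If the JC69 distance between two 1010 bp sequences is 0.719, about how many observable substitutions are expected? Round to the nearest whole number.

Invert JC69: p = (3/4)(1 − e^(−4d/3)) = 0.75 × (1 − e^(-0.958667)) = 0.75 × (1 − 0.383404) = 0.462447.
Expected differing sites = pL ≈ 0.462447 × 1010 = 467.07147 ≈ 467.

467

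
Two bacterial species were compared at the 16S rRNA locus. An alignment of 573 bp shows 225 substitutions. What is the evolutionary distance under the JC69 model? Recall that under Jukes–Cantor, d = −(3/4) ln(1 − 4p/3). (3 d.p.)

0.556

p = 225/573 ≈ 0.39267.
d = −(3/4) ln(1 − 4p/3) = −0.75 ln(1 − 0.52356) = −0.75 ln(0.47644)
  = −0.75 × (-0.741413) = 0.556060 substitutions/site.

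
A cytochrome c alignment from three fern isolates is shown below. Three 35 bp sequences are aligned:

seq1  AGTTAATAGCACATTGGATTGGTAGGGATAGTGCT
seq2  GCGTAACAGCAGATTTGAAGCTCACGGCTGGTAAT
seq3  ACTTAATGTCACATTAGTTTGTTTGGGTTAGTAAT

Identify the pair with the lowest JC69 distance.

seq1 and seq3

seq1–seq2: 16/35 differ, p = 0.457, d = 0.705.
seq1–seq3: 10/35 differ, p = 0.286, d = 0.360.
seq2–seq3: 16/35 differ, p = 0.457, d = 0.705.
The smallest distance is between seq1 and seq3.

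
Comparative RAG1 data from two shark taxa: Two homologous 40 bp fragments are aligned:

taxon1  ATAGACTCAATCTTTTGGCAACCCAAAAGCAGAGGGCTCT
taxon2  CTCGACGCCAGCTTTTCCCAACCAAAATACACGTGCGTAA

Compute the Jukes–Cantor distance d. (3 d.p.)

0.627

The sequences differ at 17 of 40 sites, so p = 17/40 = 0.425.
d = −(3/4) ln(1 − 4p/3) = −0.75 ln(1 − 0.566667) = −0.75 ln(0.433333)
  = −0.75 × (-0.836249) = 0.627187 substitutions/site.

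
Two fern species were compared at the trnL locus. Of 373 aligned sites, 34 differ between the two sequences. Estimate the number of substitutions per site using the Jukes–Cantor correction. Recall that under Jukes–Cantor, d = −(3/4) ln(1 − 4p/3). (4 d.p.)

p = 34/373 ≈ 0.091153.
d = −(3/4) ln(1 − 4p/3) = −0.75 ln(1 − 0.121537) = −0.75 ln(0.878463)
  = −0.75 × (-0.129581) = 0.097186 substitutions/site.

0.0972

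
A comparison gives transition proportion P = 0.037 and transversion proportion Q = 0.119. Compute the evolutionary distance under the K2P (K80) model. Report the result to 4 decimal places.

0.1752

Under the Kimura two-parameter model, d = −½ ln(1 − 2P − Q) − ¼ ln(1 − 2Q).
1 − 2P − Q = 0.807, giving −½ ln(0.807) = 0.107216.
1 − 2Q = 0.762, giving −¼ ln(0.762) = 0.067952.
d = 0.107216 + 0.067952 = 0.175168.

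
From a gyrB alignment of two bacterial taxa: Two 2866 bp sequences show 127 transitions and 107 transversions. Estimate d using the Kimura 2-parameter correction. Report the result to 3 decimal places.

P = 127/2866 ≈ 0.044313 and Q = 107/2866 ≈ 0.037334.
Under the Kimura two-parameter model, d = −½ ln(1 − 2P − Q) − ¼ ln(1 − 2Q).
1 − 2P − Q = 0.87404, giving −½ ln(0.87404) = 0.067315.
1 − 2Q = 0.925332, giving −¼ ln(0.925332) = 0.019401.
d = 0.067315 + 0.019401 = 0.086716.

0.087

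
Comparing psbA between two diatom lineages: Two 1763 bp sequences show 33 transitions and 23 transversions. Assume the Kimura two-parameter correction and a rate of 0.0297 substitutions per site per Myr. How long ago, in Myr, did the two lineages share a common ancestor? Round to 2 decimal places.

0.55

P = 33/1763 ≈ 0.018718 and Q = 23/1763 ≈ 0.013046.
Under the Kimura two-parameter model, d = −½ ln(1 − 2P − Q) − ¼ ln(1 − 2Q).
1 − 2P − Q = 0.949518, giving −½ ln(0.949518) = 0.025900.
1 − 2Q = 0.973908, giving −¼ ln(0.973908) = 0.006610.
d = 0.025900 + 0.006610 = 0.032510.
Under a molecular clock d = 2μt, so t = d/(2μ) = 0.032510 / (2 × 0.0297) = 0.55 Myr.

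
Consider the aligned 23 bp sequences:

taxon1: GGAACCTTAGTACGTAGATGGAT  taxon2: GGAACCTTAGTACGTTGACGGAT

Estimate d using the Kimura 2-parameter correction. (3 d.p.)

0.093

Of 23 sites, 1 differences are transitions and 1 are transversions, so P = 1/23 ≈ 0.043478 and Q = 1/23 ≈ 0.043478.
Under the Kimura two-parameter model, d = −½ ln(1 − 2P − Q) − ¼ ln(1 − 2Q).
1 − 2P − Q = 0.869566, giving −½ ln(0.869566) = 0.069881.
1 − 2Q = 0.913044, giving −¼ ln(0.913044) = 0.022743.
d = 0.069881 + 0.022743 = 0.092624.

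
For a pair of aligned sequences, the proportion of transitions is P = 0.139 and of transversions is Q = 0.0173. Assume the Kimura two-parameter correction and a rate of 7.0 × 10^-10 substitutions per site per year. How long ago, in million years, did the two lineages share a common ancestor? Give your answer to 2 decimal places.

131.28

Under the Kimura two-parameter model, d = −½ ln(1 − 2P − Q) − ¼ ln(1 − 2Q).
1 − 2P − Q = 0.7047, giving −½ ln(0.7047) = 0.174992.
1 − 2Q = 0.9654, giving −¼ ln(0.9654) = 0.008803.
d = 0.174992 + 0.008803 = 0.183795.
Under a molecular clock d = 2μt, so t = d/(2μ) = 0.183795 / (2 × 7.0 × 10^-10) = 131.28 million years.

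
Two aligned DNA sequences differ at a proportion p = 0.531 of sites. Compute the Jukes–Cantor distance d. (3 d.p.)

0.923

d = −(3/4) ln(1 − 4p/3) = −0.75 ln(1 − 0.708) = −0.75 ln(0.292)
  = −0.75 × (-1.231001) = 0.923251 substitutions/site.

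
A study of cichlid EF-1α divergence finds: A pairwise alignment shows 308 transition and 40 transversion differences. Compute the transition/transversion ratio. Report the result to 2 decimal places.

7.70

R = 308/40 = 7.70.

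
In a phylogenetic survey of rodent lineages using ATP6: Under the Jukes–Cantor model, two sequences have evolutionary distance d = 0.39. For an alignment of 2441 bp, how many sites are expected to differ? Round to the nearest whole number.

Invert JC69: p = (3/4)(1 − e^(−4d/3)) = 0.75 × (1 − e^(-0.52)) = 0.75 × (1 − 0.594521) = 0.304109.
Expected differing sites = pL ≈ 0.304109 × 2441 = 742.330069 ≈ 742.

742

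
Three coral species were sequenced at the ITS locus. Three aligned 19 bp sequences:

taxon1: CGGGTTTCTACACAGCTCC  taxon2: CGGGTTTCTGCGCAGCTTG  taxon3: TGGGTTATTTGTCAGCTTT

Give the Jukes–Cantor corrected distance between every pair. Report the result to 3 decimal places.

d(taxon1,taxon2) = 0.247, d(taxon1,taxon3) = 0.618, d(taxon2,taxon3) = 0.507

taxon1–taxon2: 4/19 sites differ → p ≈ 0.210526, d = −0.75 ln(1 − 0.280701) = 0.247109 ≈ 0.247.
taxon1–taxon3: 8/19 sites differ → p ≈ 0.421053, d = −0.75 ln(1 − 0.561404) = 0.618132 ≈ 0.618.
taxon2–taxon3: 7/19 sites differ → p ≈ 0.368421, d = −0.75 ln(1 − 0.491228) = 0.506816 ≈ 0.507.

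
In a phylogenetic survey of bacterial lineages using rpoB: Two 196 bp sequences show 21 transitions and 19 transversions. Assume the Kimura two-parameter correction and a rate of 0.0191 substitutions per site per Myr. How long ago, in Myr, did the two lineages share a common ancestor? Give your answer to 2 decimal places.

P = 21/196 ≈ 0.107143 and Q = 19/196 ≈ 0.096939.
Under the Kimura two-parameter model, d = −½ ln(1 − 2P − Q) − ¼ ln(1 − 2Q).
1 − 2P − Q = 0.688775, giving −½ ln(0.688775) = 0.186420.
1 − 2Q = 0.806122, giving −¼ ln(0.806122) = 0.053880.
d = 0.186420 + 0.053880 = 0.240300.
Under a molecular clock d = 2μt, so t = d/(2μ) = 0.240300 / (2 × 0.0191) = 6.29 Myr.

6.29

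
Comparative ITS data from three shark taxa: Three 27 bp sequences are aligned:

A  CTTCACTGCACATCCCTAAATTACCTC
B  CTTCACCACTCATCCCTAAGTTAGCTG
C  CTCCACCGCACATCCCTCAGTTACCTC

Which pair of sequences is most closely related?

A and C

A–B: 6/27 differ, p = 0.222, d = 0.264.
A–C: 4/27 differ, p = 0.148, d = 0.165.
B–C: 6/27 differ, p = 0.222, d = 0.264.
The smallest distance is between A and C.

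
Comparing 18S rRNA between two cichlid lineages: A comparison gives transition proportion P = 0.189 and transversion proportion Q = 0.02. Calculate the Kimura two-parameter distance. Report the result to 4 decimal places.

0.2640

Under the Kimura two-parameter model, d = −½ ln(1 − 2P − Q) − ¼ ln(1 − 2Q).
1 − 2P − Q = 0.602, giving −½ ln(0.602) = 0.253749.
1 − 2Q = 0.96, giving −¼ ln(0.96) = 0.010205.
d = 0.253749 + 0.010205 = 0.263954.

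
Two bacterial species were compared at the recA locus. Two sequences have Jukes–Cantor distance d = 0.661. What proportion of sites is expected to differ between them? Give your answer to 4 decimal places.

p = (3/4)(1 − e^(−4d/3)) = 0.75 × (1 − e^(-0.881333)) = 0.75 × (1 − 0.414230) = 0.439328.

0.4393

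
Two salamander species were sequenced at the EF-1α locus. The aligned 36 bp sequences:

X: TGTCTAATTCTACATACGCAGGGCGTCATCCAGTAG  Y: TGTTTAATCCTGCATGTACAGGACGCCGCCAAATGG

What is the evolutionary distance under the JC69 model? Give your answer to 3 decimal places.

0.493

The sequences differ at 13 of 36 sites, so p = 13/36 ≈ 0.361111.
d = −(3/4) ln(1 − 4p/3) = −0.75 ln(1 − 0.481481) = −0.75 ln(0.518519)
  = −0.75 × (-0.656779) = 0.492584 substitutions/site.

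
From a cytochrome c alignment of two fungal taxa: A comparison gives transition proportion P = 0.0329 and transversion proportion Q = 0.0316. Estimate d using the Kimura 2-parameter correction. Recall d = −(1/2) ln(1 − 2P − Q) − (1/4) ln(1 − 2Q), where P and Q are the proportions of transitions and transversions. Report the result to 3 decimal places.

0.068

Under the Kimura two-parameter model, d = −½ ln(1 − 2P − Q) − ¼ ln(1 − 2Q).
1 − 2P − Q = 0.9026, giving −½ ln(0.9026) = 0.051238.
1 − 2Q = 0.9368, giving −¼ ln(0.9368) = 0.016321.
d = 0.051238 + 0.016321 = 0.067559.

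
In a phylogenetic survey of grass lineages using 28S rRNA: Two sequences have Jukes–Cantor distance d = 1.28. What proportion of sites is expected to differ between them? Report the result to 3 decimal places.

p = (3/4)(1 − e^(−4d/3)) = 0.75 × (1 − e^(-1.706667)) = 0.75 × (1 − 0.181470) = 0.613898.

0.614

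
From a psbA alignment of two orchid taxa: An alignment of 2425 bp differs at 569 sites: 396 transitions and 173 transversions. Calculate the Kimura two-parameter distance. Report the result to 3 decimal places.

0.292

P = 396/2425 ≈ 0.163299 and Q = 173/2425 ≈ 0.07134.
Under the Kimura two-parameter model, d = −½ ln(1 − 2P − Q) − ¼ ln(1 − 2Q).
1 − 2P − Q = 0.602062, giving −½ ln(0.602062) = 0.253697.
1 − 2Q = 0.85732, giving −¼ ln(0.85732) = 0.038486.
d = 0.253697 + 0.038486 = 0.292183.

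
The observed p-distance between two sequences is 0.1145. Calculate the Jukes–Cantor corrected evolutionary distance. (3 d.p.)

0.124

d = −(3/4) ln(1 − 4p/3) = −0.75 ln(1 − 0.152667) = −0.75 ln(0.847333)
  = −0.75 × (-0.165662) = 0.124247 substitutions/site.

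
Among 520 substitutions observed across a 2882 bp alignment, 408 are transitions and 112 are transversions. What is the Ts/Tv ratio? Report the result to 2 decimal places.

3.64

R = 408/112 = 3.642857… ≈ 3.64 (to 2 d.p.).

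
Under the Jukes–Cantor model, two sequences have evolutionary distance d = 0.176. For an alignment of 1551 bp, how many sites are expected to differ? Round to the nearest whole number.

243

Invert JC69: p = (3/4)(1 − e^(−4d/3)) = 0.75 × (1 − e^(-0.234667)) = 0.75 × (1 − 0.790834) = 0.156875.
Expected differing sites = pL ≈ 0.156875 × 1551 = 243.313125 ≈ 243.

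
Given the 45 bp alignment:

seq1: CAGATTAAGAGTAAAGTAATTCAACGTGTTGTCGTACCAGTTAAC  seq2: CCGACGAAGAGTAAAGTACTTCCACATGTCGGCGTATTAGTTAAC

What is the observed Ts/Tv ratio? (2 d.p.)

Transitions are A↔G and C↔T; transversions are all other mismatches.
Transitions: 5. Transversions: 5.
R = 5/5 = 1.00.

1.00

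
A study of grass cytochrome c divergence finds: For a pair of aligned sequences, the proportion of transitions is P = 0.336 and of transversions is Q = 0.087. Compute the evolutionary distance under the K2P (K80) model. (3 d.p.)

Under the Kimura two-parameter model, d = −½ ln(1 − 2P − Q) − ¼ ln(1 − 2Q).
1 − 2P − Q = 0.241, giving −½ ln(0.241) = 0.711479.
1 − 2Q = 0.826, giving −¼ ln(0.826) = 0.047790.
d = 0.711479 + 0.047790 = 0.759269.

0.759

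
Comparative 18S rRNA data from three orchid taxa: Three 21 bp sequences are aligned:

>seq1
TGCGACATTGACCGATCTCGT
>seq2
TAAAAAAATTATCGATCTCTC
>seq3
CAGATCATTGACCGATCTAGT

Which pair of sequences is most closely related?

seq1–seq2: 9/21 differ, p = 0.429, d = 0.635.
seq1–seq3: 6/21 differ, p = 0.286, d = 0.360.
seq2–seq3: 10/21 differ, p = 0.476, d = 0.756.
The smallest distance is between seq1 and seq3.

seq1 and seq3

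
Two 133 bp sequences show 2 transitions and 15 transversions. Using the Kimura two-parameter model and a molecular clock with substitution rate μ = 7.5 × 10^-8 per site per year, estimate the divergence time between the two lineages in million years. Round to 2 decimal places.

0.94

P = 2/133 ≈ 0.015038 and Q = 15/133 ≈ 0.112782.
Under the Kimura two-parameter model, d = −½ ln(1 − 2P − Q) − ¼ ln(1 − 2Q).
1 − 2P − Q = 0.857142, giving −½ ln(0.857142) = 0.077076.
1 − 2Q = 0.774436, giving −¼ ln(0.774436) = 0.063905.
d = 0.077076 + 0.063905 = 0.140981.
Under a molecular clock d = 2μt, so t = d/(2μ) = 0.140981 / (2 × 7.5 × 10^-8) = 0.94 million years.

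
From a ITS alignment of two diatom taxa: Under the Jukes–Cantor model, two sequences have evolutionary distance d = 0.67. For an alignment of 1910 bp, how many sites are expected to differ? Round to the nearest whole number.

Invert JC69: p = (3/4)(1 − e^(−4d/3)) = 0.75 × (1 − e^(-0.893333)) = 0.75 × (1 − 0.409289) = 0.443033.
Expected differing sites = pL ≈ 0.443033 × 1910 = 846.19303 ≈ 846.

846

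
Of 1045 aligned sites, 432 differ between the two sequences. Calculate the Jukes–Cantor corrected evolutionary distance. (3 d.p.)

0.601

p = 432/1045 ≈ 0.413397.
d = −(3/4) ln(1 − 4p/3) = −0.75 ln(1 − 0.551196) = −0.75 ln(0.448804)
  = −0.75 × (-0.801169) = 0.600877 substitutions/site.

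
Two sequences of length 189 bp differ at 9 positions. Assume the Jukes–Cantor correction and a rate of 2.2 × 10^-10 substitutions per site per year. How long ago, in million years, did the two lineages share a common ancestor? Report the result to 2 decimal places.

p = 9/189 ≈ 0.047619.
d = −(3/4) ln(1 − 4p/3) = −0.75 ln(1 − 0.063492) = −0.75 ln(0.936508)
  = −0.75 × (-0.065597) = 0.049198 substitutions/site.
Under a molecular clock d = 2μt, so t = d/(2μ) = 0.049198 / (2 × 2.2 × 10^-10) = 111.81 million years.

111.81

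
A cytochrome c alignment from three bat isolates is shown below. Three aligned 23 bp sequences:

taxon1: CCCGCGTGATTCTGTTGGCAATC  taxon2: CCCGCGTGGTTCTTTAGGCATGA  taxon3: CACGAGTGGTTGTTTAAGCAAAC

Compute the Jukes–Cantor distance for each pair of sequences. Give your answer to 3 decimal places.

d(taxon1,taxon2) = 0.321, d(taxon1,taxon3) = 0.467, d(taxon2,taxon3) = 0.390

taxon1–taxon2: 6/23 sites differ → p ≈ 0.26087, d = −0.75 ln(1 − 0.347827) = 0.320584 ≈ 0.321.
taxon1–taxon3: 8/23 sites differ → p ≈ 0.347826, d = −0.75 ln(1 − 0.463768) = 0.467391 ≈ 0.467.
taxon2–taxon3: 7/23 sites differ → p ≈ 0.304348, d = −0.75 ln(1 − 0.405797) = 0.390401 ≈ 0.390.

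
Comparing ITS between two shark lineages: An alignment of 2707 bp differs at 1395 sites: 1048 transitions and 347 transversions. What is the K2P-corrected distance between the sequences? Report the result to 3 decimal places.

P = 1048/2707 ≈ 0.387144 and Q = 347/2707 ≈ 0.128186.
Under the Kimura two-parameter model, d = −½ ln(1 − 2P − Q) − ¼ ln(1 − 2Q).
1 − 2P − Q = 0.097526, giving −½ ln(0.097526) = 1.163818.
1 − 2Q = 0.743628, giving −¼ ln(0.743628) = 0.074054.
d = 1.163818 + 0.074054 = 1.237872.

1.238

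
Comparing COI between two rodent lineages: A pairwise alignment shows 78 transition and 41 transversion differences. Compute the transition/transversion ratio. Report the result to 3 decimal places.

R = 78/41 = 1.902439… ≈ 1.902 (to 3 d.p.).

1.902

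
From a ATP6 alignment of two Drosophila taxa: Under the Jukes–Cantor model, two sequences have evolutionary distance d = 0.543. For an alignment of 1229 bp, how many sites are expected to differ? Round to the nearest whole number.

Invert JC69: p = (3/4)(1 − e^(−4d/3)) = 0.75 × (1 − e^(-0.724)) = 0.75 × (1 − 0.484809) = 0.386393.
Expected differing sites = pL ≈ 0.386393 × 1229 = 474.876997 ≈ 475.

475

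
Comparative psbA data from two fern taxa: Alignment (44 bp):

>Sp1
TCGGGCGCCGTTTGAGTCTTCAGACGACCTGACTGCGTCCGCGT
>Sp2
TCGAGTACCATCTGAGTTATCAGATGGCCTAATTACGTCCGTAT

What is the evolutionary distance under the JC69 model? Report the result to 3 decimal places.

The sequences differ at 14 of 44 sites, so p = 14/44 ≈ 0.318182.
d = −(3/4) ln(1 − 4p/3) = −0.75 ln(1 − 0.424243) = −0.75 ln(0.575757)
  = −0.75 × (-0.552070) = 0.414053 substitutions/site.

0.414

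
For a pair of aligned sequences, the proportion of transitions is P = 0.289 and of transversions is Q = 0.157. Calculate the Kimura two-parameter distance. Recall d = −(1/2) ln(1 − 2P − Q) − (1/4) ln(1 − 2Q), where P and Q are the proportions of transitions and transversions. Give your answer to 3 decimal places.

0.758

Under the Kimura two-parameter model, d = −½ ln(1 − 2P − Q) − ¼ ln(1 − 2Q).
1 − 2P − Q = 0.265, giving −½ ln(0.265) = 0.664013.
1 − 2Q = 0.686, giving −¼ ln(0.686) = 0.094219.
d = 0.664013 + 0.094219 = 0.758232.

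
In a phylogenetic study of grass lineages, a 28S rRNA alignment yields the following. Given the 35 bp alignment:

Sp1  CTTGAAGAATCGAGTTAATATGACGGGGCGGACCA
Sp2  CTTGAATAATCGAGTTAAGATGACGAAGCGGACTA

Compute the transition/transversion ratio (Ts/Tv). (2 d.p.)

1.50

Transitions are A↔G and C↔T; transversions are all other mismatches.
Transitions: 3. Transversions: 2.
R = 3/2 = 1.50.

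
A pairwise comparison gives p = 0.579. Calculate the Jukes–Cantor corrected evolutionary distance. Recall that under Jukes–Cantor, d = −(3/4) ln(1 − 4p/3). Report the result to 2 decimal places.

1.11

d = −(3/4) ln(1 − 4p/3) = −0.75 ln(1 − 0.772) = −0.75 ln(0.228)
  = −0.75 × (-1.478410) = 1.108808 substitutions/site.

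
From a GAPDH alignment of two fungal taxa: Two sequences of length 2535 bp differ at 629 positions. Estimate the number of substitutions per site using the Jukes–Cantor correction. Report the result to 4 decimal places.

0.3013

p = 629/2535 ≈ 0.248126.
d = −(3/4) ln(1 − 4p/3) = −0.75 ln(1 − 0.330835) = −0.75 ln(0.669165)
  = −0.75 × (-0.401725) = 0.301294 substitutions/site.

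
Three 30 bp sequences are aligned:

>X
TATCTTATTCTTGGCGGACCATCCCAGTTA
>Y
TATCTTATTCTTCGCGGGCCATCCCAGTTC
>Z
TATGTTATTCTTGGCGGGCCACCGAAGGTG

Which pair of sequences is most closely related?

X and Y

X–Y: 3/30 differ, p = 0.100, d = 0.107.
X–Z: 7/30 differ, p = 0.233, d = 0.280.
Y–Z: 7/30 differ, p = 0.233, d = 0.280.
The smallest distance is between X and Y.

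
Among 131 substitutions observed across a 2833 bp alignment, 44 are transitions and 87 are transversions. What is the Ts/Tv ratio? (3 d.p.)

R = 44/87 = 0.505747… ≈ 0.506 (to 3 d.p.).

0.506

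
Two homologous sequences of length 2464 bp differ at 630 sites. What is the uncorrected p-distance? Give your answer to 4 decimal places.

p = 630/2464 = 0.255681… ≈ 0.2557 (to 4 d.p.).

0.2557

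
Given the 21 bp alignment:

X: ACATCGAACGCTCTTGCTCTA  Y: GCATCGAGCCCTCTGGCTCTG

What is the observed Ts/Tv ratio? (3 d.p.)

Transitions are A↔G and C↔T; transversions are all other mismatches.
Transitions: 3. Transversions: 2.
R = 3/2 = 1.500.

1.500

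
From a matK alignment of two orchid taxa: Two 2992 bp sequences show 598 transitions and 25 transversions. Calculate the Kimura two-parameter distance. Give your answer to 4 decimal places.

P = 598/2992 ≈ 0.199866 and Q = 25/2992 ≈ 0.008356.
Under the Kimura two-parameter model, d = −½ ln(1 − 2P − Q) − ¼ ln(1 − 2Q).
1 − 2P − Q = 0.591912, giving −½ ln(0.591912) = 0.262199.
1 − 2Q = 0.983288, giving −¼ ln(0.983288) = 0.004213.
d = 0.262199 + 0.004213 = 0.266412.

0.2664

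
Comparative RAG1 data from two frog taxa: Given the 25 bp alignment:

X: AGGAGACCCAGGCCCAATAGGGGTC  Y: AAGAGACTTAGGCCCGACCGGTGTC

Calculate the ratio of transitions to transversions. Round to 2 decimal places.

2.50

Transitions are A↔G and C↔T; transversions are all other mismatches.
Transitions: 5. Transversions: 2.
R = 5/2 = 2.50.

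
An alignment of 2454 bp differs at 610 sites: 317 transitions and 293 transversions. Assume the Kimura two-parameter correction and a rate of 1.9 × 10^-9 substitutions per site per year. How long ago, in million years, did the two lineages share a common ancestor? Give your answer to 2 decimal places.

P = 317/2454 ≈ 0.129177 and Q = 293/2454 ≈ 0.119397.
Under the Kimura two-parameter model, d = −½ ln(1 − 2P − Q) − ¼ ln(1 − 2Q).
1 − 2P − Q = 0.622249, giving −½ ln(0.622249) = 0.237207.
1 − 2Q = 0.761206, giving −¼ ln(0.761206) = 0.068213.
d = 0.237207 + 0.068213 = 0.305420.
Under a molecular clock d = 2μt, so t = d/(2μ) = 0.305420 / (2 × 1.9 × 10^-9) = 80.37 million years.

80.37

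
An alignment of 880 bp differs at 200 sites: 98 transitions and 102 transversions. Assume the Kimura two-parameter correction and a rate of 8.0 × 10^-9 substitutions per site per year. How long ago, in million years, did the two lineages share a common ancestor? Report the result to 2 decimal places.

17.04

P = 98/880 ≈ 0.111364 and Q = 102/880 ≈ 0.115909.
Under the Kimura two-parameter model, d = −½ ln(1 − 2P − Q) − ¼ ln(1 − 2Q).
1 − 2P − Q = 0.661363, giving −½ ln(0.661363) = 0.206726.
1 − 2Q = 0.768182, giving −¼ ln(0.768182) = 0.065932.
d = 0.206726 + 0.065932 = 0.272658.
Under a molecular clock d = 2μt, so t = d/(2μ) = 0.272658 / (2 × 8.0 × 10^-9) = 17.04 million years.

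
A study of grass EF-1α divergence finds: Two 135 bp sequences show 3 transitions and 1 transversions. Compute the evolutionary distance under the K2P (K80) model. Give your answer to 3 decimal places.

P = 3/135 ≈ 0.022222 and Q = 1/135 ≈ 0.007407.
Under the Kimura two-parameter model, d = −½ ln(1 − 2P − Q) − ¼ ln(1 − 2Q).
1 − 2P − Q = 0.948149, giving −½ ln(0.948149) = 0.026622.
1 − 2Q = 0.985186, giving −¼ ln(0.985186) = 0.003731.
d = 0.026622 + 0.003731 = 0.030353.

0.030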